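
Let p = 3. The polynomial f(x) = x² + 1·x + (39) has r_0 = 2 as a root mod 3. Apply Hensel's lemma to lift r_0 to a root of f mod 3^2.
r_1 = 2 (mod 9)

Hensel: r_{i+1} = r_i − f(r_i)·(f′(r_i))^{-1} mod 3^{i+2}, f′(x) = 2x + 1. Iterate:
  r_0 = 2 (mod 3)
  r_1 = 2 (mod 9)
Final: r = 2 satisfies f(r) ≡ 0 mod 3^2.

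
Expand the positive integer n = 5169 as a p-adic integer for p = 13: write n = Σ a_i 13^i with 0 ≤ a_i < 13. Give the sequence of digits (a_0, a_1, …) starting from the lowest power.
(a_0, a_1, …) = (8, 7, 4, 2)

Repeated division by 13 gives the digits low-to-high: 5169 = 8 + 7·13^1 + 4·13^2 + 2·13^3. Digit sequence: (8, 7, 4, 2).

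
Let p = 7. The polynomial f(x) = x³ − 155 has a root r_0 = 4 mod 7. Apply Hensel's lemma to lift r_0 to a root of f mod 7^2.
r_1 = 11 (mod 49)

Hensel: r_{i+1} = r_i − f(r_i)/f′(r_i) mod 7^{i+2}, where f′(x) = 3x². Iterate:
  r_0 = 4 (mod 7)
  r_1 = 11 (mod 49)
Final: r = 11 with f(r) ≡ 0 mod 7^2.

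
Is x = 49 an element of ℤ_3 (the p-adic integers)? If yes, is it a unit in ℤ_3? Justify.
x ∈ ℤ_3^× (unit); v_3(x) = 0

ℤ_3 = {x ∈ ℚ_3 : v_3(x) ≥ 0} and ℤ_3^× = {x ∈ ℤ_3 : v_3(x) = 0}. Here v_3(49) = v_3(num) − v_3(den) = 0; compare against these criteria.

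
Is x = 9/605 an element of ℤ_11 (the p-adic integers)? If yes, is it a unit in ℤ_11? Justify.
x ∉ ℤ_11 (v_11(x) = -2 < 0)

ℤ_11 = {x ∈ ℚ_11 : v_11(x) ≥ 0} and ℤ_11^× = {x ∈ ℤ_11 : v_11(x) = 0}. Here v_11(9/605) = v_11(num) − v_11(den) = -2; compare against these criteria.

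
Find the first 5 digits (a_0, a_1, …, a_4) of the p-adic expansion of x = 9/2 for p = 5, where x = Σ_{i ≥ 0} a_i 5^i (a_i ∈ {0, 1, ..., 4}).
(a_0, …, a_4) = (2, 3, 2, 2, 2)

v_5(9/2) = 0 (numerator and denominator both coprime to 5), so x ∈ ℤ_5^×. Compute digits iteratively via a_i = x_i mod 5, x_{i+1} = (x_i − a_i)/5, with x_0 = x:
  x_0 = 9/2;  a_0 = 2;  x_1 = (x_0 − 2)/5 = 1/2
  x_1 = 1/2;  a_1 = 3;  x_2 = (x_1 − 3)/5 = -1/2
  x_2 = -1/2;  a_2 = 2;  x_3 = (x_2 − 2)/5 = -1/2
  x_3 = -1/2;  a_3 = 2;  x_4 = (x_3 − 2)/5 = -1/2
  x_4 = -1/2;  a_4 = 2;  x_5 = (x_4 − 2)/5 = -1/2
Digits: (2, 3, 2, 2, 2).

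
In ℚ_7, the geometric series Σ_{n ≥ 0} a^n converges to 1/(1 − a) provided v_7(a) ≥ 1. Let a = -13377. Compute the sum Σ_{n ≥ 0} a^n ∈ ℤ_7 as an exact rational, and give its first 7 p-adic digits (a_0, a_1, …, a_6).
Σ a^n = 1/(1 − a) = 1/13378;  first 7 digits = (1, 0, 0, 3, 1, 6, 1)

v_7(a) = 3 ≥ 1, so the series converges in ℤ_7 to 1/(1 − a) = 1/(1 − (-13377)) = 1/13378. Expand this rational in ℤ_7: compute digits iteratively via d_i = x_i mod 7, x_{i+1} = (x_i − d_i)/7. The first 7 digits are (1, 0, 0, 3, 1, 6, 1).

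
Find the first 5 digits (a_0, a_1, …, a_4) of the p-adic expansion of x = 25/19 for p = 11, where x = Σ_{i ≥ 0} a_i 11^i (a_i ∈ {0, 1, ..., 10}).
(a_0, …, a_4) = (10, 5, 7, 8, 5)

v_11(25/19) = 0 (numerator and denominator both coprime to 11), so x ∈ ℤ_11^×. Compute digits iteratively via a_i = x_i mod 11, x_{i+1} = (x_i − a_i)/11, with x_0 = x:
  x_0 = 25/19;  a_0 = 10;  x_1 = (x_0 − 10)/11 = -15/19
  x_1 = -15/19;  a_1 = 5;  x_2 = (x_1 − 5)/11 = -10/19
  x_2 = -10/19;  a_2 = 7;  x_3 = (x_2 − 7)/11 = -13/19
  x_3 = -13/19;  a_3 = 8;  x_4 = (x_3 − 8)/11 = -15/19
  x_4 = -15/19;  a_4 = 5;  x_5 = (x_4 − 5)/11 = -10/19
Digits: (10, 5, 7, 8, 5).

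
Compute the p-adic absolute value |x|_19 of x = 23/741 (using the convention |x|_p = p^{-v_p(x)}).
|23/741|_19 = 19

Step 1 — compute v_19(x) by factoring powers of 19 out of the numerator and denominator: v_19(23/741) = -1. Step 2 — apply |x|_p = p^{-v_p(x)} = 19^{1} = 19.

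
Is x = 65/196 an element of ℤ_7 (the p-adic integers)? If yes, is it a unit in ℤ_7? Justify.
x ∉ ℤ_7 (v_7(x) = -2 < 0)

ℤ_7 = {x ∈ ℚ_7 : v_7(x) ≥ 0} and ℤ_7^× = {x ∈ ℤ_7 : v_7(x) = 0}. Here v_7(65/196) = v_7(num) − v_7(den) = -2; compare against these criteria.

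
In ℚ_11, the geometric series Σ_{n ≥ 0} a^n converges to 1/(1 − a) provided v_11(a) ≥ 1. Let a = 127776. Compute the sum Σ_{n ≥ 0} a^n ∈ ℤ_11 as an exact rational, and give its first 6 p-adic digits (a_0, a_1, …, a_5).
Σ a^n = 1/(1 − a) = -1/127775;  first 6 digits = (1, 0, 0, 8, 8, 0)

v_11(a) = 3 ≥ 1, so the series converges in ℤ_11 to 1/(1 − a) = 1/(1 − 127776) = -1/127775. Expand this rational in ℤ_11: compute digits iteratively via d_i = x_i mod 11, x_{i+1} = (x_i − d_i)/11. The first 6 digits are (1, 0, 0, 8, 8, 0).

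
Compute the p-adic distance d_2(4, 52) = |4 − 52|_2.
d_2(4, 52) = 1/16

Step 1 — x − y = 4 − 52 = -48. Step 2 — v_2(-48) = 4 (factor: -48 = −(2^4 · 3); the sign does not affect v_p). Step 3 — |x − y|_2 = 2^{-4} = 1/16.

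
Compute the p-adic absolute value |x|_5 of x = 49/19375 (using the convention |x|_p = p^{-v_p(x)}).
|49/19375|_5 = 625

Step 1 — compute v_5(x) by factoring powers of 5 out of the numerator and denominator: v_5(49/19375) = -4. Step 2 — apply |x|_p = p^{-v_p(x)} = 5^{4} = 625.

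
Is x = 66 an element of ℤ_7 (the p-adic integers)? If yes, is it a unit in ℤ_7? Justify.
x ∈ ℤ_7^× (unit); v_7(x) = 0

ℤ_7 = {x ∈ ℚ_7 : v_7(x) ≥ 0} and ℤ_7^× = {x ∈ ℤ_7 : v_7(x) = 0}. Here v_7(66) = v_7(num) − v_7(den) = 0; compare against these criteria.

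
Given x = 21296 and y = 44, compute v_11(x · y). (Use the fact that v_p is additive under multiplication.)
v_11(937024) = 4

v_p(x) = 3 (factor: 21296 = 11^3 · 16); v_p(y) = 1 (factor: 44 = 11^1 · 4). Additivity: v_p(xy) = v_p(x) + v_p(y) = 3 + 1 = 4. (Direct check: xy = 937024 = 11^4 · (64).)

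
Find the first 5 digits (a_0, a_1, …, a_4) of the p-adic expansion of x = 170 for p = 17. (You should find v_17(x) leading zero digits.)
(a_0, …, a_4) = (0, 10, 0, 0, 0)

v_17(170) = 1, so a_0 = ... = a_0 = 0. Factor out: x = 17^1 · u with u = 10 a unit in ℤ_17. Expand u iteratively via a_{v+i} = u_i mod 17, u_{i+1} = (u_i − a_{v+i})/17:
  u_0 = 10;  a_1 = 10;  u_1 = (u_0 − 10)/17 = 0
  u_1 = 0;  a_2 = 0;  u_2 = (u_1 − 0)/17 = 0
  u_2 = 0;  a_3 = 0;  u_3 = (u_2 − 0)/17 = 0
  u_3 = 0;  a_4 = 0;  u_4 = (u_3 − 0)/17 = 0
Digits: (0, 10, 0, 0, 0).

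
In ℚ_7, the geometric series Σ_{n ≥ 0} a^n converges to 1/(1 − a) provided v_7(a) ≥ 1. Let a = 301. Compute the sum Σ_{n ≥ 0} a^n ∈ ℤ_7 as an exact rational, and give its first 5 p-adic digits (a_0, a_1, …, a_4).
Σ a^n = 1/(1 − a) = -1/300;  first 5 digits = (1, 1, 0, 0, 1)

v_7(a) = 1 ≥ 1, so the series converges in ℤ_7 to 1/(1 − a) = 1/(1 − 301) = -1/300. Expand this rational in ℤ_7: compute digits iteratively via d_i = x_i mod 7, x_{i+1} = (x_i − d_i)/7. The first 5 digits are (1, 1, 0, 0, 1).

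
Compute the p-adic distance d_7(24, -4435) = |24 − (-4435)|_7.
d_7(24, -4435) = 1/343

Step 1 — x − y = 24 − (-4435) = 4459. Step 2 — v_7(4459) = 3 (factor: 4459 = (7^3 · 13); the sign does not affect v_p). Step 3 — |x − y|_7 = 7^{-3} = 1/343.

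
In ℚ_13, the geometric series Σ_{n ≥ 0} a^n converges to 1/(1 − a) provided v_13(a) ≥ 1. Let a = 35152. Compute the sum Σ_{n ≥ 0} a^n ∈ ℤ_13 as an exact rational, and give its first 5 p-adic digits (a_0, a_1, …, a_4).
Σ a^n = 1/(1 − a) = -1/35151;  first 5 digits = (1, 0, 0, 3, 1)

v_13(a) = 3 ≥ 1, so the series converges in ℤ_13 to 1/(1 − a) = 1/(1 − 35152) = -1/35151. Expand this rational in ℤ_13: compute digits iteratively via d_i = x_i mod 13, x_{i+1} = (x_i − d_i)/13. The first 5 digits are (1, 0, 0, 3, 1).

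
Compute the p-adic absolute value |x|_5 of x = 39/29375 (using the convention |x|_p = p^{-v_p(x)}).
|39/29375|_5 = 625

Step 1 — compute v_5(x) by factoring powers of 5 out of the numerator and denominator: v_5(39/29375) = -4. Step 2 — apply |x|_p = p^{-v_p(x)} = 5^{4} = 625.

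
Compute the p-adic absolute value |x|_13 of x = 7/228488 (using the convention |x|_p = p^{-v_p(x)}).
|7/228488|_13 = 28561

Step 1 — compute v_13(x) by factoring powers of 13 out of the numerator and denominator: v_13(7/228488) = -4. Step 2 — apply |x|_p = p^{-v_p(x)} = 13^{4} = 28561.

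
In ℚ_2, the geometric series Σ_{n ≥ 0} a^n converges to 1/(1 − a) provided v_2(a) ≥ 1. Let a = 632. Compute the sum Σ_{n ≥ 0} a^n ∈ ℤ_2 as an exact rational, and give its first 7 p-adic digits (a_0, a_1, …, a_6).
Σ a^n = 1/(1 − a) = -1/631;  first 7 digits = (1, 0, 0, 1, 1, 1, 0)

v_2(a) = 3 ≥ 1, so the series converges in ℤ_2 to 1/(1 − a) = 1/(1 − 632) = -1/631. Expand this rational in ℤ_2: compute digits iteratively via d_i = x_i mod 2, x_{i+1} = (x_i − d_i)/2. The first 7 digits are (1, 0, 0, 1, 1, 1, 0).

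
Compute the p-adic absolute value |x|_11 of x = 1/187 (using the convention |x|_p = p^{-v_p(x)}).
|1/187|_11 = 11

Step 1 — compute v_11(x) by factoring powers of 11 out of the numerator and denominator: v_11(1/187) = -1. Step 2 — apply |x|_p = p^{-v_p(x)} = 11^{1} = 11.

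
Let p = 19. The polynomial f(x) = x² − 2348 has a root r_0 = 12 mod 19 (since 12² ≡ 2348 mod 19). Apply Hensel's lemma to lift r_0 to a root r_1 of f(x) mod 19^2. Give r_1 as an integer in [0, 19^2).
r_1 = 164 (mod 361)

Hensel's recurrence: r_{i+1} = r_i − f(r_i)·(f′(r_i))^{-1} mod 19^{i+2}, with f′(x) = 2x. Iterate:
  r_0 = 12 (mod 19)
  r_1 = 164 (mod 361)
Final: r_1 = 164, and one checks f(r_1) ≡ 0 mod 19^2.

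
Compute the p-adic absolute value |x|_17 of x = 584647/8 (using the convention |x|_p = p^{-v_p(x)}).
|584647/8|_17 = 1/83521

Step 1 — compute v_17(x) by factoring powers of 17 out of the numerator and denominator: v_17(584647/8) = 4. Step 2 — apply |x|_p = p^{-v_p(x)} = 17^{-4} = 1/83521.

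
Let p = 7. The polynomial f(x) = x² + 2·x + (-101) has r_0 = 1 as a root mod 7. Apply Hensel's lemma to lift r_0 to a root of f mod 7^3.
r_2 = 197 (mod 343)

Hensel: r_{i+1} = r_i − f(r_i)·(f′(r_i))^{-1} mod 7^{i+2}, f′(x) = 2x + 2. Iterate:
  r_0 = 1 (mod 7)
  r_1 = 1 (mod 49)
  r_2 = 197 (mod 343)
Final: r = 197 satisfies f(r) ≡ 0 mod 7^3.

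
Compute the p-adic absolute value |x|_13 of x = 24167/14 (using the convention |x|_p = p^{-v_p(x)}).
|24167/14|_13 = 1/2197

Step 1 — compute v_13(x) by factoring powers of 13 out of the numerator and denominator: v_13(24167/14) = 3. Step 2 — apply |x|_p = p^{-v_p(x)} = 13^{-3} = 1/2197.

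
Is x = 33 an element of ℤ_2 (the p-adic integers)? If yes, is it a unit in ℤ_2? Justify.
x ∈ ℤ_2^× (unit); v_2(x) = 0

ℤ_2 = {x ∈ ℚ_2 : v_2(x) ≥ 0} and ℤ_2^× = {x ∈ ℤ_2 : v_2(x) = 0}. Here v_2(33) = v_2(num) − v_2(den) = 0; compare against these criteria.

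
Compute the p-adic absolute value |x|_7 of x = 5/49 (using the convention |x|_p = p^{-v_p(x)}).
|5/49|_7 = 49

Step 1 — compute v_7(x) by factoring powers of 7 out of the numerator and denominator: v_7(5/49) = -2. Step 2 — apply |x|_p = p^{-v_p(x)} = 7^{2} = 49.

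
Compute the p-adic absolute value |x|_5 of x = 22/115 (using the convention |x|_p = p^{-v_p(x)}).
|22/115|_5 = 5

Step 1 — compute v_5(x) by factoring powers of 5 out of the numerator and denominator: v_5(22/115) = -1. Step 2 — apply |x|_p = p^{-v_p(x)} = 5^{1} = 5.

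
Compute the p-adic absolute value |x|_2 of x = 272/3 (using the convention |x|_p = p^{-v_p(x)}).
|272/3|_2 = 1/16

Step 1 — compute v_2(x) by factoring powers of 2 out of the numerator and denominator: v_2(272/3) = 4. Step 2 — apply |x|_p = p^{-v_p(x)} = 2^{-4} = 1/16.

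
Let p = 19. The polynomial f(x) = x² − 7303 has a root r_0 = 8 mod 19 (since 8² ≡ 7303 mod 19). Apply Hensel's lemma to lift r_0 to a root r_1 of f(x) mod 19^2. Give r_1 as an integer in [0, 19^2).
r_1 = 122 (mod 361)

Hensel's recurrence: r_{i+1} = r_i − f(r_i)·(f′(r_i))^{-1} mod 19^{i+2}, with f′(x) = 2x. Iterate:
  r_0 = 8 (mod 19)
  r_1 = 122 (mod 361)
Final: r_1 = 122, and one checks f(r_1) ≡ 0 mod 19^2.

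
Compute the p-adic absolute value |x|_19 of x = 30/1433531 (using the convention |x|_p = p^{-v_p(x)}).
|30/1433531|_19 = 130321

Step 1 — compute v_19(x) by factoring powers of 19 out of the numerator and denominator: v_19(30/1433531) = -4. Step 2 — apply |x|_p = p^{-v_p(x)} = 19^{4} = 130321.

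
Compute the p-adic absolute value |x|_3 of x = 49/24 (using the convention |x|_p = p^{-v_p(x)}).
|49/24|_3 = 3

Step 1 — compute v_3(x) by factoring powers of 3 out of the numerator and denominator: v_3(49/24) = -1. Step 2 — apply |x|_p = p^{-v_p(x)} = 3^{1} = 3.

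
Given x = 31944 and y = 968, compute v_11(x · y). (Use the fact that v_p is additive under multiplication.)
v_11(30921792) = 5

v_p(x) = 3 (factor: 31944 = 11^3 · 24); v_p(y) = 2 (factor: 968 = 11^2 · 8). Additivity: v_p(xy) = v_p(x) + v_p(y) = 3 + 2 = 5. (Direct check: xy = 30921792 = 11^5 · (192).)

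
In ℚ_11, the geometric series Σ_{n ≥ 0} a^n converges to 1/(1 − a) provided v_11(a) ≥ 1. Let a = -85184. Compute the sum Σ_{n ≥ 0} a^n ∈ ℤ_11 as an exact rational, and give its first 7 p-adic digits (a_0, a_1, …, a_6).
Σ a^n = 1/(1 − a) = 1/85185;  first 7 digits = (1, 0, 0, 2, 5, 10, 3)

v_11(a) = 3 ≥ 1, so the series converges in ℤ_11 to 1/(1 − a) = 1/(1 − (-85184)) = 1/85185. Expand this rational in ℤ_11: compute digits iteratively via d_i = x_i mod 11, x_{i+1} = (x_i − d_i)/11. The first 7 digits are (1, 0, 0, 2, 5, 10, 3).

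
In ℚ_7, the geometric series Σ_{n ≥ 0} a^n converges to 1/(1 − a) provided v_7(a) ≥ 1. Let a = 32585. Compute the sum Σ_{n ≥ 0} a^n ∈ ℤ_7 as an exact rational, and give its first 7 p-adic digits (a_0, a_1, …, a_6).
Σ a^n = 1/(1 − a) = -1/32584;  first 7 digits = (1, 0, 0, 4, 6, 1, 2)

v_7(a) = 3 ≥ 1, so the series converges in ℤ_7 to 1/(1 − a) = 1/(1 − 32585) = -1/32584. Expand this rational in ℤ_7: compute digits iteratively via d_i = x_i mod 7, x_{i+1} = (x_i − d_i)/7. The first 7 digits are (1, 0, 0, 4, 6, 1, 2).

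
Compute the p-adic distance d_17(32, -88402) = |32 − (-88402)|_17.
d_17(32, -88402) = 1/4913

Step 1 — x − y = 32 − (-88402) = 88434. Step 2 — v_17(88434) = 3 (factor: 88434 = (17^3 · 18); the sign does not affect v_p). Step 3 — |x − y|_17 = 17^{-3} = 1/4913.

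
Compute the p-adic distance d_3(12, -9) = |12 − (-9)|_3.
d_3(12, -9) = 1/3

Step 1 — x − y = 12 − (-9) = 21. Step 2 — v_3(21) = 1 (factor: 21 = (3^1 · 7); the sign does not affect v_p). Step 3 — |x − y|_3 = 3^{-1} = 1/3.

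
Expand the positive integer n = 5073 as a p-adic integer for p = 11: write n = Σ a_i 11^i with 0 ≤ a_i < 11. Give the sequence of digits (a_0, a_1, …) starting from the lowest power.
(a_0, a_1, …) = (2, 10, 8, 3)

Repeated division by 11 gives the digits low-to-high: 5073 = 2 + 10·11^1 + 8·11^2 + 3·11^3. Digit sequence: (2, 10, 8, 3).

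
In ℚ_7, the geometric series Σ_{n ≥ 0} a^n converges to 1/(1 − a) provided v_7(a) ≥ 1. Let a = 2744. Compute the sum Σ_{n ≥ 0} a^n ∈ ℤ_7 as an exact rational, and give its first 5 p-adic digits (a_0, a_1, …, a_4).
Σ a^n = 1/(1 − a) = -1/2743;  first 5 digits = (1, 0, 0, 1, 1)

v_7(a) = 3 ≥ 1, so the series converges in ℤ_7 to 1/(1 − a) = 1/(1 − 2744) = -1/2743. Expand this rational in ℤ_7: compute digits iteratively via d_i = x_i mod 7, x_{i+1} = (x_i − d_i)/7. The first 5 digits are (1, 0, 0, 1, 1).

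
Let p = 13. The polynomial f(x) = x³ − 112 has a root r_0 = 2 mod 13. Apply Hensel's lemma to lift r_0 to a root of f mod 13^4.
r_3 = 4123 (mod 28561)

Hensel: r_{i+1} = r_i − f(r_i)/f′(r_i) mod 13^{i+2}, where f′(x) = 3x². Iterate:
  r_0 = 2 (mod 13)
  r_1 = 67 (mod 169)
  r_2 = 1926 (mod 2197)
  r_3 = 4123 (mod 28561)
Final: r = 4123 with f(r) ≡ 0 mod 13^4.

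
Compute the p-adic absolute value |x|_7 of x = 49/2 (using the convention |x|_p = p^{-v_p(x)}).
|49/2|_7 = 1/49

Step 1 — compute v_7(x) by factoring powers of 7 out of the numerator and denominator: v_7(49/2) = 2. Step 2 — apply |x|_p = p^{-v_p(x)} = 7^{-2} = 1/49.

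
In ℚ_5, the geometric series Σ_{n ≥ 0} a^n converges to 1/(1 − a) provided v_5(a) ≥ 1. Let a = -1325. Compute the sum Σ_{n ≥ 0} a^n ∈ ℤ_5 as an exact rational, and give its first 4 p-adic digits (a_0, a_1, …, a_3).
Σ a^n = 1/(1 − a) = 1/1326;  first 4 digits = (1, 0, 2, 4)

v_5(a) = 2 ≥ 1, so the series converges in ℤ_5 to 1/(1 − a) = 1/(1 − (-1325)) = 1/1326. Expand this rational in ℤ_5: compute digits iteratively via d_i = x_i mod 5, x_{i+1} = (x_i − d_i)/5. The first 4 digits are (1, 0, 2, 4).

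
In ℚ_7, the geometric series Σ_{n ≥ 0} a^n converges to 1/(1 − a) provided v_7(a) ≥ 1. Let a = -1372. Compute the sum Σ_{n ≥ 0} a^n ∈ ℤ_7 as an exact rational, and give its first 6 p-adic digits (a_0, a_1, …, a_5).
Σ a^n = 1/(1 − a) = 1/1373;  first 6 digits = (1, 0, 0, 3, 6, 6)

v_7(a) = 3 ≥ 1, so the series converges in ℤ_7 to 1/(1 − a) = 1/(1 − (-1372)) = 1/1373. Expand this rational in ℤ_7: compute digits iteratively via d_i = x_i mod 7, x_{i+1} = (x_i − d_i)/7. The first 6 digits are (1, 0, 0, 3, 6, 6).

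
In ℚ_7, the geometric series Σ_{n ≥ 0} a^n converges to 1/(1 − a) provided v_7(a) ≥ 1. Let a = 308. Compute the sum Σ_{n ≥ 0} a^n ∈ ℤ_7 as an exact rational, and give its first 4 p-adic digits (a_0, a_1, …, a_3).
Σ a^n = 1/(1 − a) = -1/307;  first 4 digits = (1, 2, 3, 5)

v_7(a) = 1 ≥ 1, so the series converges in ℤ_7 to 1/(1 − a) = 1/(1 − 308) = -1/307. Expand this rational in ℤ_7: compute digits iteratively via d_i = x_i mod 7, x_{i+1} = (x_i − d_i)/7. The first 4 digits are (1, 2, 3, 5).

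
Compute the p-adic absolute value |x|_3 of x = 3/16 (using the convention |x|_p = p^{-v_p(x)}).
|3/16|_3 = 1/3

Step 1 — compute v_3(x) by factoring powers of 3 out of the numerator and denominator: v_3(3/16) = 1. Step 2 — apply |x|_p = p^{-v_p(x)} = 3^{-1} = 1/3.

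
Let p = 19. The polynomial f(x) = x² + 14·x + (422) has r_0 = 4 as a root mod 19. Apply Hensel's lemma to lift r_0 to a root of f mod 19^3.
r_2 = 6578 (mod 6859)

Hensel: r_{i+1} = r_i − f(r_i)·(f′(r_i))^{-1} mod 19^{i+2}, f′(x) = 2x + 14. Iterate:
  r_0 = 4 (mod 19)
  r_1 = 80 (mod 361)
  r_2 = 6578 (mod 6859)
Final: r = 6578 satisfies f(r) ≡ 0 mod 19^3.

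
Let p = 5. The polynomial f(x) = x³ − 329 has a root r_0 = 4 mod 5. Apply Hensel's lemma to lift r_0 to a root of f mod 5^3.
r_2 = 84 (mod 125)

Hensel: r_{i+1} = r_i − f(r_i)/f′(r_i) mod 5^{i+2}, where f′(x) = 3x². Iterate:
  r_0 = 4 (mod 5)
  r_1 = 9 (mod 25)
  r_2 = 84 (mod 125)
Final: r = 84 with f(r) ≡ 0 mod 5^3.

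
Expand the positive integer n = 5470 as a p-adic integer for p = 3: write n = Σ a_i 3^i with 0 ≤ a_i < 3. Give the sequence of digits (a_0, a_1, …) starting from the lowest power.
(a_0, a_1, …) = (1, 2, 1, 1, 1, 1, 1, 2)

Repeated division by 3 gives the digits low-to-high: 5470 = 1 + 2·3^1 + 1·3^2 + 1·3^3 + 1·3^4 + 1·3^5 + 1·3^6 + 2·3^7. Digit sequence: (1, 2, 1, 1, 1, 1, 1, 2).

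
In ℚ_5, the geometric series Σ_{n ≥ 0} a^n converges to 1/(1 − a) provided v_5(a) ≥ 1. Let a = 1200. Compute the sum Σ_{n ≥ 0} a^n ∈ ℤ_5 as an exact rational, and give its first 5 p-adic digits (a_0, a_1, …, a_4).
Σ a^n = 1/(1 − a) = -1/1199;  first 5 digits = (1, 0, 3, 4, 0)

v_5(a) = 2 ≥ 1, so the series converges in ℤ_5 to 1/(1 − a) = 1/(1 − 1200) = -1/1199. Expand this rational in ℤ_5: compute digits iteratively via d_i = x_i mod 5, x_{i+1} = (x_i − d_i)/5. The first 5 digits are (1, 0, 3, 4, 0).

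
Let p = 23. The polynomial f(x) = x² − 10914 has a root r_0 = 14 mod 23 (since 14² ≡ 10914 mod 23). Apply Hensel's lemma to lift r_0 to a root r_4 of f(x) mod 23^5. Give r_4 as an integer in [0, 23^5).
r_4 = 5624687 (mod 6436343)

Hensel's recurrence: r_{i+1} = r_i − f(r_i)·(f′(r_i))^{-1} mod 23^{i+2}, with f′(x) = 2x. Iterate:
  r_0 = 14 (mod 23)
  r_1 = 359 (mod 529)
  r_2 = 3533 (mod 12167)
  r_3 = 27867 (mod 279841)
  r_4 = 5624687 (mod 6436343)
Final: r_4 = 5624687, and one checks f(r_4) ≡ 0 mod 23^5.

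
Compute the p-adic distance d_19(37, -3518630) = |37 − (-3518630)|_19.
d_19(37, -3518630) = 1/130321

Step 1 — x − y = 37 − (-3518630) = 3518667. Step 2 — v_19(3518667) = 4 (factor: 3518667 = (19^4 · 27); the sign does not affect v_p). Step 3 — |x − y|_19 = 19^{-4} = 1/130321.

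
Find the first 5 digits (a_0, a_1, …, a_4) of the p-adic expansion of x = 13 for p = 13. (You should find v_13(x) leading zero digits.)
(a_0, …, a_4) = (0, 1, 0, 0, 0)

v_13(13) = 1, so a_0 = ... = a_0 = 0. Factor out: x = 13^1 · u with u = 1 a unit in ℤ_13. Expand u iteratively via a_{v+i} = u_i mod 13, u_{i+1} = (u_i − a_{v+i})/13:
  u_0 = 1;  a_1 = 1;  u_1 = (u_0 − 1)/13 = 0
  u_1 = 0;  a_2 = 0;  u_2 = (u_1 − 0)/13 = 0
  u_2 = 0;  a_3 = 0;  u_3 = (u_2 − 0)/13 = 0
  u_3 = 0;  a_4 = 0;  u_4 = (u_3 − 0)/13 = 0
Digits: (0, 1, 0, 0, 0).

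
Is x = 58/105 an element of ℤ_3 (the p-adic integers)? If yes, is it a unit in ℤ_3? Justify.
x ∉ ℤ_3 (v_3(x) = -1 < 0)

ℤ_3 = {x ∈ ℚ_3 : v_3(x) ≥ 0} and ℤ_3^× = {x ∈ ℤ_3 : v_3(x) = 0}. Here v_3(58/105) = v_3(num) − v_3(den) = -1; compare against these criteria.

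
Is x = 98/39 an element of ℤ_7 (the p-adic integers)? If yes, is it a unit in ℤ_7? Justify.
x ∈ ℤ_7 but not a unit; v_7(x) = 2 > 0

ℤ_7 = {x ∈ ℚ_7 : v_7(x) ≥ 0} and ℤ_7^× = {x ∈ ℤ_7 : v_7(x) = 0}. Here v_7(98/39) = v_7(num) − v_7(den) = 2; compare against these criteria.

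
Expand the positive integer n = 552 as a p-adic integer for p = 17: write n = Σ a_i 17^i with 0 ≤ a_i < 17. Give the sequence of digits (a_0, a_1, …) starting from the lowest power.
(a_0, a_1, …) = (8, 15, 1)

Repeated division by 17 gives the digits low-to-high: 552 = 8 + 15·17^1 + 1·17^2. Digit sequence: (8, 15, 1).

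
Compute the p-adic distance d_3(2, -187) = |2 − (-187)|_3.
d_3(2, -187) = 1/27

Step 1 — x − y = 2 − (-187) = 189. Step 2 — v_3(189) = 3 (factor: 189 = (3^3 · 7); the sign does not affect v_p). Step 3 — |x − y|_3 = 3^{-3} = 1/27.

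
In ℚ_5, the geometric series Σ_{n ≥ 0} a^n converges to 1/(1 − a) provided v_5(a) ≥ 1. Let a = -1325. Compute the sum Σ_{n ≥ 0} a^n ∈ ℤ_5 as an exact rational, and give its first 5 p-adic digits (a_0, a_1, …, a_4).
Σ a^n = 1/(1 − a) = 1/1326;  first 5 digits = (1, 0, 2, 4, 1)

v_5(a) = 2 ≥ 1, so the series converges in ℤ_5 to 1/(1 − a) = 1/(1 − (-1325)) = 1/1326. Expand this rational in ℤ_5: compute digits iteratively via d_i = x_i mod 5, x_{i+1} = (x_i − d_i)/5. The first 5 digits are (1, 0, 2, 4, 1).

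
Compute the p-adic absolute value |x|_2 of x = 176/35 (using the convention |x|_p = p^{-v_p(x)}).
|176/35|_2 = 1/16

Step 1 — compute v_2(x) by factoring powers of 2 out of the numerator and denominator: v_2(176/35) = 4. Step 2 — apply |x|_p = p^{-v_p(x)} = 2^{-4} = 1/16.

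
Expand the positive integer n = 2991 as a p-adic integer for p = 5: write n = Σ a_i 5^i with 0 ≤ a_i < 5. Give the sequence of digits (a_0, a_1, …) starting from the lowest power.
(a_0, a_1, …) = (1, 3, 4, 3, 4)

Repeated division by 5 gives the digits low-to-high: 2991 = 1 + 3·5^1 + 4·5^2 + 3·5^3 + 4·5^4. Digit sequence: (1, 3, 4, 3, 4).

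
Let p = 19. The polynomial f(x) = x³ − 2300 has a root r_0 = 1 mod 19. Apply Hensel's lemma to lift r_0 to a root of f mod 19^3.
r_2 = 6423 (mod 6859)

Hensel: r_{i+1} = r_i − f(r_i)/f′(r_i) mod 19^{i+2}, where f′(x) = 3x². Iterate:
  r_0 = 1 (mod 19)
  r_1 = 286 (mod 361)
  r_2 = 6423 (mod 6859)
Final: r = 6423 with f(r) ≡ 0 mod 19^3.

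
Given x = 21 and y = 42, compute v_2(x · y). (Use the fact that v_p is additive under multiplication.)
v_2(882) = 1

v_p(x) = 0 (factor: 21 = 2^0 · 21); v_p(y) = 1 (factor: 42 = 2^1 · 21). Additivity: v_p(xy) = v_p(x) + v_p(y) = 0 + 1 = 1. (Direct check: xy = 882 = 2^1 · (441).)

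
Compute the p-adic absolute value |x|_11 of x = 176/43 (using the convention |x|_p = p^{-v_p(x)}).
|176/43|_11 = 1/11

Step 1 — compute v_11(x) by factoring powers of 11 out of the numerator and denominator: v_11(176/43) = 1. Step 2 — apply |x|_p = p^{-v_p(x)} = 11^{-1} = 1/11.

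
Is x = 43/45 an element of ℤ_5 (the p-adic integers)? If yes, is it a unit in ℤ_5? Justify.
x ∉ ℤ_5 (v_5(x) = -1 < 0)

ℤ_5 = {x ∈ ℚ_5 : v_5(x) ≥ 0} and ℤ_5^× = {x ∈ ℤ_5 : v_5(x) = 0}. Here v_5(43/45) = v_5(num) − v_5(den) = -1; compare against these criteria.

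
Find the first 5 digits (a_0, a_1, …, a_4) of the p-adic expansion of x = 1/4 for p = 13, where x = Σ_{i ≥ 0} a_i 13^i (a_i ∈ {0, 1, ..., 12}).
(a_0, …, a_4) = (10, 9, 9, 9, 9)

v_13(1/4) = 0 (numerator and denominator both coprime to 13), so x ∈ ℤ_13^×. Compute digits iteratively via a_i = x_i mod 13, x_{i+1} = (x_i − a_i)/13, with x_0 = x:
  x_0 = 1/4;  a_0 = 10;  x_1 = (x_0 − 10)/13 = -3/4
  x_1 = -3/4;  a_1 = 9;  x_2 = (x_1 − 9)/13 = -3/4
  x_2 = -3/4;  a_2 = 9;  x_3 = (x_2 − 9)/13 = -3/4
  x_3 = -3/4;  a_3 = 9;  x_4 = (x_3 − 9)/13 = -3/4
  x_4 = -3/4;  a_4 = 9;  x_5 = (x_4 − 9)/13 = -3/4
Digits: (10, 9, 9, 9, 9).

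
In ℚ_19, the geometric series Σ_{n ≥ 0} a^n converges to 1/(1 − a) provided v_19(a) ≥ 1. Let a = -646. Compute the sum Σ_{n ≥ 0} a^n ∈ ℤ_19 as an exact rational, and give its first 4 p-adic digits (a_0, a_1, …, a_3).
Σ a^n = 1/(1 − a) = 1/647;  first 4 digits = (1, 4, 14, 10)

v_19(a) = 1 ≥ 1, so the series converges in ℤ_19 to 1/(1 − a) = 1/(1 − (-646)) = 1/647. Expand this rational in ℤ_19: compute digits iteratively via d_i = x_i mod 19, x_{i+1} = (x_i − d_i)/19. The first 4 digits are (1, 4, 14, 10).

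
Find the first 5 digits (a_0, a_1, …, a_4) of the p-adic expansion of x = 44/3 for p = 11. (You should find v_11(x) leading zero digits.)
(a_0, …, a_4) = (0, 5, 7, 3, 7)

v_11(44/3) = 1, so a_0 = ... = a_0 = 0. Factor out: x = 11^1 · u with u = 4/3 a unit in ℤ_11. Expand u iteratively via a_{v+i} = u_i mod 11, u_{i+1} = (u_i − a_{v+i})/11:
  u_0 = 4/3;  a_1 = 5;  u_1 = (u_0 − 5)/11 = -1/3
  u_1 = -1/3;  a_2 = 7;  u_2 = (u_1 − 7)/11 = -2/3
  u_2 = -2/3;  a_3 = 3;  u_3 = (u_2 − 3)/11 = -1/3
  u_3 = -1/3;  a_4 = 7;  u_4 = (u_3 − 7)/11 = -2/3
Digits: (0, 5, 7, 3, 7).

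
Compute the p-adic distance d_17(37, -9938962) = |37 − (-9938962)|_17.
d_17(37, -9938962) = 1/1419857

Step 1 — x − y = 37 − (-9938962) = 9938999. Step 2 — v_17(9938999) = 5 (factor: 9938999 = (17^5 · 7); the sign does not affect v_p). Step 3 — |x − y|_17 = 17^{-5} = 1/1419857.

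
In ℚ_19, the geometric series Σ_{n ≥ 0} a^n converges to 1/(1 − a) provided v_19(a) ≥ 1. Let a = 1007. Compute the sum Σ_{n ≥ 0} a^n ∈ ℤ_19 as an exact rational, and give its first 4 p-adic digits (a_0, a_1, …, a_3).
Σ a^n = 1/(1 − a) = -1/1006;  first 4 digits = (1, 15, 18, 7)

v_19(a) = 1 ≥ 1, so the series converges in ℤ_19 to 1/(1 − a) = 1/(1 − 1007) = -1/1006. Expand this rational in ℤ_19: compute digits iteratively via d_i = x_i mod 19, x_{i+1} = (x_i − d_i)/19. The first 4 digits are (1, 15, 18, 7).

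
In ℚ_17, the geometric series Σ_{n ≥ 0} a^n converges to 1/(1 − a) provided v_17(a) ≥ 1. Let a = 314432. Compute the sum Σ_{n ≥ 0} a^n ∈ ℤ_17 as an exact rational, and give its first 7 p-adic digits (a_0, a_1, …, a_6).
Σ a^n = 1/(1 − a) = -1/314431;  first 7 digits = (1, 0, 0, 13, 3, 0, 16)

v_17(a) = 3 ≥ 1, so the series converges in ℤ_17 to 1/(1 − a) = 1/(1 − 314432) = -1/314431. Expand this rational in ℤ_17: compute digits iteratively via d_i = x_i mod 17, x_{i+1} = (x_i − d_i)/17. The first 7 digits are (1, 0, 0, 13, 3, 0, 16).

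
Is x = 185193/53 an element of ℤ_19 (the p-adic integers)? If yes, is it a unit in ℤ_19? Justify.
x ∈ ℤ_19 but not a unit; v_19(x) = 3 > 0

ℤ_19 = {x ∈ ℚ_19 : v_19(x) ≥ 0} and ℤ_19^× = {x ∈ ℤ_19 : v_19(x) = 0}. Here v_19(185193/53) = v_19(num) − v_19(den) = 3; compare against these criteria.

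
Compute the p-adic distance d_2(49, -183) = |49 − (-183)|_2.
d_2(49, -183) = 1/8

Step 1 — x − y = 49 − (-183) = 232. Step 2 — v_2(232) = 3 (factor: 232 = (2^3 · 29); the sign does not affect v_p). Step 3 — |x − y|_2 = 2^{-3} = 1/8.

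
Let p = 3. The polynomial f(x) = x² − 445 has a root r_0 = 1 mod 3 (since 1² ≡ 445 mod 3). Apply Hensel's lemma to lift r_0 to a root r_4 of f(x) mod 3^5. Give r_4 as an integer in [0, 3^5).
r_4 = 151 (mod 243)

Hensel's recurrence: r_{i+1} = r_i − f(r_i)·(f′(r_i))^{-1} mod 3^{i+2}, with f′(x) = 2x. Iterate:
  r_0 = 1 (mod 3)
  r_1 = 7 (mod 9)
  r_2 = 16 (mod 27)
  r_3 = 70 (mod 81)
  r_4 = 151 (mod 243)
Final: r_4 = 151, and one checks f(r_4) ≡ 0 mod 3^5.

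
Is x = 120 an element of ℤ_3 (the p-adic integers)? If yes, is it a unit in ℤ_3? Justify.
x ∈ ℤ_3 but not a unit; v_3(x) = 1 > 0

ℤ_3 = {x ∈ ℚ_3 : v_3(x) ≥ 0} and ℤ_3^× = {x ∈ ℤ_3 : v_3(x) = 0}. Here v_3(120) = v_3(num) − v_3(den) = 1; compare against these criteria.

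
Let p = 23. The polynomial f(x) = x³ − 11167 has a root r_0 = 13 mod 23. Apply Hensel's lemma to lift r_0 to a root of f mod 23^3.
r_2 = 12157 (mod 12167)

Hensel: r_{i+1} = r_i − f(r_i)/f′(r_i) mod 23^{i+2}, where f′(x) = 3x². Iterate:
  r_0 = 13 (mod 23)
  r_1 = 519 (mod 529)
  r_2 = 12157 (mod 12167)
Final: r = 12157 with f(r) ≡ 0 mod 23^3.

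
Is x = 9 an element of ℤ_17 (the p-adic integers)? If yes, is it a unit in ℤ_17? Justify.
x ∈ ℤ_17^× (unit); v_17(x) = 0

ℤ_17 = {x ∈ ℚ_17 : v_17(x) ≥ 0} and ℤ_17^× = {x ∈ ℤ_17 : v_17(x) = 0}. Here v_17(9) = v_17(num) − v_17(den) = 0; compare against these criteria.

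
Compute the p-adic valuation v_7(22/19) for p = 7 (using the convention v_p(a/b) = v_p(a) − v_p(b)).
v_7(22/19) = 0

Factor powers of 7 from the numerator and denominator of the reduced fraction: 22 = 7^0 · 22 and 19 = 7^0 · 19. Apply v_p(a/b) = v_p(a) − v_p(b): v_7(22/19) = 0 − 0 = 0.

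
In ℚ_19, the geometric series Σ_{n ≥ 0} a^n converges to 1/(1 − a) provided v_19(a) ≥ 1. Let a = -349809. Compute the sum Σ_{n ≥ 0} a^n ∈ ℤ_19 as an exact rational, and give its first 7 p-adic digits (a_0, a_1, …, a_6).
Σ a^n = 1/(1 − a) = 1/349810;  first 7 digits = (1, 0, 0, 6, 16, 18, 16)

v_19(a) = 3 ≥ 1, so the series converges in ℤ_19 to 1/(1 − a) = 1/(1 − (-349809)) = 1/349810. Expand this rational in ℤ_19: compute digits iteratively via d_i = x_i mod 19, x_{i+1} = (x_i − d_i)/19. The first 7 digits are (1, 0, 0, 6, 16, 18, 16).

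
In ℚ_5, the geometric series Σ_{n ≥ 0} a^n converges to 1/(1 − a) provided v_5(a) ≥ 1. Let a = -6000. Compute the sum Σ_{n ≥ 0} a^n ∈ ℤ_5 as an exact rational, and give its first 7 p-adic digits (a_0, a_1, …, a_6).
Σ a^n = 1/(1 − a) = 1/6001;  first 7 digits = (1, 0, 0, 2, 0, 3, 3)

v_5(a) = 3 ≥ 1, so the series converges in ℤ_5 to 1/(1 − a) = 1/(1 − (-6000)) = 1/6001. Expand this rational in ℤ_5: compute digits iteratively via d_i = x_i mod 5, x_{i+1} = (x_i − d_i)/5. The first 7 digits are (1, 0, 0, 2, 0, 3, 3).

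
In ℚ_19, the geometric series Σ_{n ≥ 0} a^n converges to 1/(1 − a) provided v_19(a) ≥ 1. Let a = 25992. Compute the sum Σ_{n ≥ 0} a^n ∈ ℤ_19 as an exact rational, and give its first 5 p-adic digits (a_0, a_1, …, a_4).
Σ a^n = 1/(1 − a) = -1/25991;  first 5 digits = (1, 0, 15, 3, 16)

v_19(a) = 2 ≥ 1, so the series converges in ℤ_19 to 1/(1 − a) = 1/(1 − 25992) = -1/25991. Expand this rational in ℤ_19: compute digits iteratively via d_i = x_i mod 19, x_{i+1} = (x_i − d_i)/19. The first 5 digits are (1, 0, 15, 3, 16).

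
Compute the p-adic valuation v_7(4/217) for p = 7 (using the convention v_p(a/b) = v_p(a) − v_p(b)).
v_7(4/217) = -1

Factor powers of 7 from the numerator and denominator of the reduced fraction: 4 = 7^0 · 4 and 217 = 7^1 · 31. Apply v_p(a/b) = v_p(a) − v_p(b): v_7(4/217) = 0 − 1 = -1.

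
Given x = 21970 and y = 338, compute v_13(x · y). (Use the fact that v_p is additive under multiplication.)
v_13(7425860) = 5

v_p(x) = 3 (factor: 21970 = 13^3 · 10); v_p(y) = 2 (factor: 338 = 13^2 · 2). Additivity: v_p(xy) = v_p(x) + v_p(y) = 3 + 2 = 5. (Direct check: xy = 7425860 = 13^5 · (20).)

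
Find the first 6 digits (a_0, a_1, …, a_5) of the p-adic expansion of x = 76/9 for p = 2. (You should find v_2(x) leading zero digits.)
(a_0, …, a_5) = (0, 0, 1, 1, 0, 1)

v_2(76/9) = 2, so a_0 = ... = a_1 = 0. Factor out: x = 2^2 · u with u = 19/9 a unit in ℤ_2. Expand u iteratively via a_{v+i} = u_i mod 2, u_{i+1} = (u_i − a_{v+i})/2:
  u_0 = 19/9;  a_2 = 1;  u_1 = (u_0 − 1)/2 = 5/9
  u_1 = 5/9;  a_3 = 1;  u_2 = (u_1 − 1)/2 = -2/9
  u_2 = -2/9;  a_4 = 0;  u_3 = (u_2 − 0)/2 = -1/9
  u_3 = -1/9;  a_5 = 1;  u_4 = (u_3 − 1)/2 = -5/9
Digits: (0, 0, 1, 1, 0, 1).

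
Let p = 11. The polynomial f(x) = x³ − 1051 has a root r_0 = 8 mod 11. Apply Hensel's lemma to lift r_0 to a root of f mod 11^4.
r_3 = 987 (mod 14641)

Hensel: r_{i+1} = r_i − f(r_i)/f′(r_i) mod 11^{i+2}, where f′(x) = 3x². Iterate:
  r_0 = 8 (mod 11)
  r_1 = 19 (mod 121)
  r_2 = 987 (mod 1331)
  r_3 = 987 (mod 14641)
Final: r = 987 with f(r) ≡ 0 mod 11^4.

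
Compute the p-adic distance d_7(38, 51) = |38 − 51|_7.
d_7(38, 51) = 1

Step 1 — x − y = 38 − 51 = -13. Step 2 — v_7(-13) = 0 (factor: -13 = −(7^0 · 13); the sign does not affect v_p). Step 3 — |x − y|_7 = 7^{0} = 1.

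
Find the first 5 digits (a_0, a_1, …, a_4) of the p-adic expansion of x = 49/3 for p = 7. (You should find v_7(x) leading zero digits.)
(a_0, …, a_4) = (0, 0, 5, 4, 4)

v_7(49/3) = 2, so a_0 = ... = a_1 = 0. Factor out: x = 7^2 · u with u = 1/3 a unit in ℤ_7. Expand u iteratively via a_{v+i} = u_i mod 7, u_{i+1} = (u_i − a_{v+i})/7:
  u_0 = 1/3;  a_2 = 5;  u_1 = (u_0 − 5)/7 = -2/3
  u_1 = -2/3;  a_3 = 4;  u_2 = (u_1 − 4)/7 = -2/3
  u_2 = -2/3;  a_4 = 4;  u_3 = (u_2 − 4)/7 = -2/3
Digits: (0, 0, 5, 4, 4).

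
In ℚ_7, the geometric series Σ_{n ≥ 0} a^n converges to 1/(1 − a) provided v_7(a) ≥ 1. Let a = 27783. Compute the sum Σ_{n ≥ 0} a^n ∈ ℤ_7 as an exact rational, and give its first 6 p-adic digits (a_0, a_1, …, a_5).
Σ a^n = 1/(1 − a) = -1/27782;  first 6 digits = (1, 0, 0, 4, 4, 1)

v_7(a) = 3 ≥ 1, so the series converges in ℤ_7 to 1/(1 − a) = 1/(1 − 27783) = -1/27782. Expand this rational in ℤ_7: compute digits iteratively via d_i = x_i mod 7, x_{i+1} = (x_i − d_i)/7. The first 6 digits are (1, 0, 0, 4, 4, 1).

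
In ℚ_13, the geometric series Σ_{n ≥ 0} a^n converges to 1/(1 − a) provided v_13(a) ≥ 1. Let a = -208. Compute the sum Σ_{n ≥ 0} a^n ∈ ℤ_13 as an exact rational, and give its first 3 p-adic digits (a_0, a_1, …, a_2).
Σ a^n = 1/(1 − a) = 1/209;  first 3 digits = (1, 10, 7)

v_13(a) = 1 ≥ 1, so the series converges in ℤ_13 to 1/(1 − a) = 1/(1 − (-208)) = 1/209. Expand this rational in ℤ_13: compute digits iteratively via d_i = x_i mod 13, x_{i+1} = (x_i − d_i)/13. The first 3 digits are (1, 10, 7).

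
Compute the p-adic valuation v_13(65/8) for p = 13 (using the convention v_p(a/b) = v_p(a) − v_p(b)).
v_13(65/8) = 1

Factor powers of 13 from the numerator and denominator of the reduced fraction: 65 = 13^1 · 5 and 8 = 13^0 · 8. Apply v_p(a/b) = v_p(a) − v_p(b): v_13(65/8) = 1 − 0 = 1.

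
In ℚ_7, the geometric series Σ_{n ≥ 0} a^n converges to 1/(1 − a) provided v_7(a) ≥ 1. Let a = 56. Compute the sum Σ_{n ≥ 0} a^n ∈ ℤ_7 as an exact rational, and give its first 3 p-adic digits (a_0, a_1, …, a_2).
Σ a^n = 1/(1 − a) = -1/55;  first 3 digits = (1, 1, 2)

v_7(a) = 1 ≥ 1, so the series converges in ℤ_7 to 1/(1 − a) = 1/(1 − 56) = -1/55. Expand this rational in ℤ_7: compute digits iteratively via d_i = x_i mod 7, x_{i+1} = (x_i − d_i)/7. The first 3 digits are (1, 1, 2).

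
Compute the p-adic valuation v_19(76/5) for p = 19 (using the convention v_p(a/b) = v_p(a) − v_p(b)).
v_19(76/5) = 1

Factor powers of 19 from the numerator and denominator of the reduced fraction: 76 = 19^1 · 4 and 5 = 19^0 · 5. Apply v_p(a/b) = v_p(a) − v_p(b): v_19(76/5) = 1 − 0 = 1.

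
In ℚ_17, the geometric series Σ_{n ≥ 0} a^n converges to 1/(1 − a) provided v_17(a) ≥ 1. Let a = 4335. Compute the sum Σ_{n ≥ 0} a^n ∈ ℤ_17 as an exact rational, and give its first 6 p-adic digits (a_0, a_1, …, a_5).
Σ a^n = 1/(1 − a) = -1/4334;  first 6 digits = (1, 0, 15, 0, 4, 13)

v_17(a) = 2 ≥ 1, so the series converges in ℤ_17 to 1/(1 − a) = 1/(1 − 4335) = -1/4334. Expand this rational in ℤ_17: compute digits iteratively via d_i = x_i mod 17, x_{i+1} = (x_i − d_i)/17. The first 6 digits are (1, 0, 15, 0, 4, 13).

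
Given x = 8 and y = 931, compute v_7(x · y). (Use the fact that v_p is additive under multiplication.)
v_7(7448) = 2

v_p(x) = 0 (factor: 8 = 7^0 · 8); v_p(y) = 2 (factor: 931 = 7^2 · 19). Additivity: v_p(xy) = v_p(x) + v_p(y) = 0 + 2 = 2. (Direct check: xy = 7448 = 7^2 · (152).)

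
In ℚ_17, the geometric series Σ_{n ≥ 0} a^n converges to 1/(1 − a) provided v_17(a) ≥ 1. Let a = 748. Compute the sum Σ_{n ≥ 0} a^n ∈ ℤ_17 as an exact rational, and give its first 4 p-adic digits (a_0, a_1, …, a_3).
Σ a^n = 1/(1 − a) = -1/747;  first 4 digits = (1, 10, 0, 9)

v_17(a) = 1 ≥ 1, so the series converges in ℤ_17 to 1/(1 − a) = 1/(1 − 748) = -1/747. Expand this rational in ℤ_17: compute digits iteratively via d_i = x_i mod 17, x_{i+1} = (x_i − d_i)/17. The first 4 digits are (1, 10, 0, 9).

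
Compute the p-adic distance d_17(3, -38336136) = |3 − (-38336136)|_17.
d_17(3, -38336136) = 1/1419857

Step 1 — x − y = 3 − (-38336136) = 38336139. Step 2 — v_17(38336139) = 5 (factor: 38336139 = (17^5 · 27); the sign does not affect v_p). Step 3 — |x − y|_17 = 17^{-5} = 1/1419857.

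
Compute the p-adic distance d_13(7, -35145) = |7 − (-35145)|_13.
d_13(7, -35145) = 1/2197

Step 1 — x − y = 7 − (-35145) = 35152. Step 2 — v_13(35152) = 3 (factor: 35152 = (13^3 · 16); the sign does not affect v_p). Step 3 — |x − y|_13 = 13^{-3} = 1/2197.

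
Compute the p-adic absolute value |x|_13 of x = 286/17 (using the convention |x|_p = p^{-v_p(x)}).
|286/17|_13 = 1/13

Step 1 — compute v_13(x) by factoring powers of 13 out of the numerator and denominator: v_13(286/17) = 1. Step 2 — apply |x|_p = p^{-v_p(x)} = 13^{-1} = 1/13.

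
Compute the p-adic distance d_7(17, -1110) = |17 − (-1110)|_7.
d_7(17, -1110) = 1/49

Step 1 — x − y = 17 − (-1110) = 1127. Step 2 — v_7(1127) = 2 (factor: 1127 = (7^2 · 23); the sign does not affect v_p). Step 3 — |x − y|_7 = 7^{-2} = 1/49.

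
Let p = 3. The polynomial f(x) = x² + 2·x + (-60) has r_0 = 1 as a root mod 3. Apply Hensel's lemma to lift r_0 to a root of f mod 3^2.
r_1 = 4 (mod 9)

Hensel: r_{i+1} = r_i − f(r_i)·(f′(r_i))^{-1} mod 3^{i+2}, f′(x) = 2x + 2. Iterate:
  r_0 = 1 (mod 3)
  r_1 = 4 (mod 9)
Final: r = 4 satisfies f(r) ≡ 0 mod 3^2.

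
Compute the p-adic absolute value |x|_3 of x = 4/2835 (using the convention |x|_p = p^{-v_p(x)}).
|4/2835|_3 = 81

Step 1 — compute v_3(x) by factoring powers of 3 out of the numerator and denominator: v_3(4/2835) = -4. Step 2 — apply |x|_p = p^{-v_p(x)} = 3^{4} = 81.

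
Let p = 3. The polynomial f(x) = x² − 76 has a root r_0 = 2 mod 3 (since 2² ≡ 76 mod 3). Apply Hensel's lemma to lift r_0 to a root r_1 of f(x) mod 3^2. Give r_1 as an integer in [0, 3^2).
r_1 = 2 (mod 9)

Hensel's recurrence: r_{i+1} = r_i − f(r_i)·(f′(r_i))^{-1} mod 3^{i+2}, with f′(x) = 2x. Iterate:
  r_0 = 2 (mod 3)
  r_1 = 2 (mod 9)
Final: r_1 = 2, and one checks f(r_1) ≡ 0 mod 3^2.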